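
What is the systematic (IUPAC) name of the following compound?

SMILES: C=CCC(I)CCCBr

7-bromo-4-iodohept-1-ene

The longest carbon chain that includes the multiple bond has 7 carbons, so the parent hydride is heptane.
A C=C double bond in the chain gives the infix -ene-.
The numbering direction is chosen so that numbering from this end puts the double bond at C-1 rather than C-6.
This places the double bond between C-1 and C-2; a bromo group at C-7; an iodo group at C-4.
Prefixes are listed alphabetically: bromo, iodo.
The name is 7-bromo-4-iodohept-1-ene.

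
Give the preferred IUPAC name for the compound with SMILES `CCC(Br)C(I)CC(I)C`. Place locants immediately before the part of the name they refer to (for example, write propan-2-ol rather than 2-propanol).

The longest continuous carbon chain has 7 atoms, so the parent hydride is heptane.
Number the chain so that the substituent locant set {2,4,5} is lower than {3,4,6} at the first point of difference.
With this numbering: a bromo group at C-5; iodo groups at C-2 and C-4.
The substituents are ordered alphabetically, ignoring any di-/tri- multipliers.
Assembling the pieces gives 5-bromo-2,4-diiodoheptane.

5-bromo-2,4-diiodoheptane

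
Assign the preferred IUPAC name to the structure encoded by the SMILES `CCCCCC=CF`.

The longest carbon chain that includes the multiple bond has 7 carbons, so the parent hydride is heptane.
The chain contains a C=C double bond, so the unsaturation ending is -ene.
The numbering direction is chosen so that numbering from this end puts the double bond at C-1 rather than C-6.
That gives the double bond between C-1 and C-2; a fluoro group at C-1.
Assembling the pieces gives 1-fluorohept-1-ene.

1-fluorohept-1-ene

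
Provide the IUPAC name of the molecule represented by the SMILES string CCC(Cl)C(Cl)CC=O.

3,4-dichlorohexanal

Counting along the main chain through the –CHO group gives 6 carbons: the parent is hexane.
An aldehyde (terminal –CHO) is the principal characteristic group, giving the suffix -al.
The numbering direction is chosen so that the aldehyde carbon is C-1 by definition.
That gives chloro groups at C-3 and C-4.
Putting it together: 3,4-dichlorohexanal.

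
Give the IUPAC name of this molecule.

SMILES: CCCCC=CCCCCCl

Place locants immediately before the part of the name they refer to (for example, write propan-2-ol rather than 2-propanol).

The longest chain bearing the multiple bond is 10 carbons long (decane).
There is one C=C double bond, indicated by the ending -ene.
Number the chain so that the substituent locant set {1} is lower than {10} at the first point of difference.
With this numbering: the double bond between C-5 and C-6; a chloro group at C-1.
The name is 1-chlorodec-5-ene.

1-chlorodec-5-ene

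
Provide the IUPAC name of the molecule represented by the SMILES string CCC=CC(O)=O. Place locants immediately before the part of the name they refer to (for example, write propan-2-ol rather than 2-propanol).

pent-2-enoic acid

The longest carbon chain that includes the –COOH group and the multiple bond has 5 carbons, so the parent hydride is pentane.
The highest-priority functional group is a carboxylic acid (terminal –COOH), so the name ends in -oic acid.
There is one C=C double bond, indicated by the ending -ene.
Choose the numbering such that the carboxylic acid carbon is C-1 by definition.
With this numbering: the double bond between C-2 and C-3.
Putting it together: pent-2-enoic acid.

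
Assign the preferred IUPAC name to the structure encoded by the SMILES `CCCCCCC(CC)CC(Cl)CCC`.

The parent chain contains 12 carbons (dodecane).
The numbering direction is chosen so that the substituent locant set {4,6} is lower than {7,9} at the first point of difference.
This places a chloro group at C-4; an ethyl group at C-6.
Substituent prefixes are cited in alphabetical order (multiplying prefixes like di-/tri- are ignored for ordering).
Assembling the pieces gives 4-chloro-6-ethyldodecane.

4-chloro-6-ethyldodecane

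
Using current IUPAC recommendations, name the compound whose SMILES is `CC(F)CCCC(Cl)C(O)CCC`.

The longest chain bearing the –OH group is 10 carbons long (decane).
The principal characteristic group is an alcohol (–OH), named with the suffix -ol.
Choose the numbering such that numbering from this end puts the hydroxyl group at C-4 rather than C-7.
That gives the hydroxyl at C-4; a chloro group at C-5; a fluoro group at C-9.
Substituent prefixes are cited in alphabetical order (multiplying prefixes like di-/tri- are ignored for ordering).
The name is 5-chloro-9-fluorodecan-4-ol.

5-chloro-9-fluorodecan-4-ol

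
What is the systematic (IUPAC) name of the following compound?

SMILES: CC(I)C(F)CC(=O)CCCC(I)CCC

3-fluoro-2,9-diiodododecan-5-one

The longest carbon chain that includes the carbonyl has 12 carbons, so the parent hydride is dodecane.
The highest-priority functional group is a ketone (C=O on an internal carbon), so the name ends in -one.
Number the chain so that numbering from this end puts the carbonyl group at C-5 rather than C-8.
This places the carbonyl at C-5; a fluoro group at C-3; iodo groups at C-2 and C-9.
Prefixes are listed alphabetically: fluoro, iodo.
The name is 3-fluoro-2,9-diiodododecan-5-one.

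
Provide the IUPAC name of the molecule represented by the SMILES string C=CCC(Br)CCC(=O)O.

The longest carbon chain that includes the –COOH group and the multiple bond has 7 carbons, so the parent hydride is heptane.
The highest-priority functional group is a carboxylic acid (terminal –COOH), so the name ends in -oic acid.
A C=C double bond in the chain gives the infix -ene-.
Number the chain so that the carboxylic acid carbon is C-1 by definition.
This places the double bond between C-6 and C-7; a bromo group at C-4.
Assembling the pieces gives 4-bromohept-6-enoic acid.

4-bromohept-6-enoic acid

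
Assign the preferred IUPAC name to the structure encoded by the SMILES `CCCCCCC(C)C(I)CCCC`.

The longest continuous carbon chain has 12 atoms, so the parent hydride is dodecane.
Choose the numbering such that the substituent locant set {5,6} is lower than {7,8} at the first point of difference.
That gives an iodo group at C-5; a methyl group at C-6.
Prefixes are listed alphabetically: iodo, methyl.
The name is 5-iodo-6-methyldodecane.

5-iodo-6-methyldodecane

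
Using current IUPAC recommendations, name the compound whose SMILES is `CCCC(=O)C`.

pentan-2-one

The longest chain bearing the carbonyl is 5 carbons long (pentane).
The highest-priority functional group is a ketone (C=O on an internal carbon), so the name ends in -one.
Choose the numbering such that numbering from this end puts the carbonyl group at C-2 rather than C-4.
With this numbering: the carbonyl at C-2.
The name is pentan-2-one.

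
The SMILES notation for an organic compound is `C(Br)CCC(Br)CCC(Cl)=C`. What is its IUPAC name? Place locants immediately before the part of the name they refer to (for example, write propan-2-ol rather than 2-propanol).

5,8-dibromo-2-chlorooct-1-ene

The longest chain bearing the multiple bond is 8 carbons long (octane).
The chain contains a C=C double bond, so the unsaturation ending is -ene.
Choose the numbering such that numbering from this end puts the double bond at C-1 rather than C-7.
With this numbering: the double bond between C-1 and C-2; bromo groups at C-5 and C-8; a chloro group at C-2.
The substituents are ordered alphabetically, ignoring any di-/tri- multipliers.
The name is 5,8-dibromo-2-chlorooct-1-ene.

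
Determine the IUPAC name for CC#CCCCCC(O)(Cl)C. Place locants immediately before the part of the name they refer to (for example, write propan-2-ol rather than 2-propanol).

The longest carbon chain that includes the –OH group and the multiple bond has 9 carbons, so the parent hydride is nonane.
An alcohol (–OH) is the principal characteristic group, giving the suffix -ol.
The chain contains a C≡C triple bond, so the unsaturation ending is -yne.
Number the chain so that numbering from this end puts the hydroxyl group at C-2 rather than C-8.
That gives the hydroxyl at C-2; the triple bond between C-7 and C-8; a chloro group at C-2.
Putting it together: 2-chloronon-7-yn-2-ol.

2-chloronon-7-yn-2-ol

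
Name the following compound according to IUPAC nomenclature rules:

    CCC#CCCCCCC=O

dec-7-ynal

Counting along the main chain through the –CHO group and the multiple bond gives 10 carbons: the parent is decane.
The highest-priority functional group is an aldehyde (terminal –CHO), so the name ends in -al.
A C≡C triple bond in the chain gives the infix -yne-.
Choose the numbering such that the aldehyde carbon is C-1 by definition.
This places the triple bond between C-7 and C-8.
Assembling the pieces gives dec-7-ynal.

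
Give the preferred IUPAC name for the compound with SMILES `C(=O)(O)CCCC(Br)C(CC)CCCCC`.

5-bromo-6-ethylundecanoic acid

The longest carbon chain that includes the –COOH group has 11 carbons, so the parent hydride is undecane.
A carboxylic acid (terminal –COOH) is the principal characteristic group, giving the suffix -oic acid.
Choose the numbering such that the carboxylic acid carbon is C-1 by definition.
With this numbering: a bromo group at C-5; an ethyl group at C-6.
Substituent prefixes are cited in alphabetical order (multiplying prefixes like di-/tri- are ignored for ordering).
Putting it together: 5-bromo-6-ethylundecanoic acid.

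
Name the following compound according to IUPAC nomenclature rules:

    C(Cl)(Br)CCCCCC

The longest carbon chain is 7 atoms: the parent is heptane.
Choose the numbering such that the substituent locant set {1,1} is lower than {7,7} at the first point of difference.
With this numbering: a bromo group at C-1; a chloro group at C-1.
Prefixes are listed alphabetically: bromo, chloro.
The name is 1-bromo-1-chloroheptane.

1-bromo-1-chloroheptane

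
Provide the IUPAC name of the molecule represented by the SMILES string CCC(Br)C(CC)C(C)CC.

3-bromo-4-ethyl-5-methylheptane

The longest continuous carbon chain has 7 atoms, so the parent hydride is heptane.
Choose the numbering such that the locant sets are identical either way, so the alphabetically earlier bromo substituent takes the lower locant (3 rather than 5).
This places a bromo group at C-3; an ethyl group at C-4; a methyl group at C-5.
Prefixes are listed alphabetically: bromo, ethyl, methyl.
Putting it together: 3-bromo-4-ethyl-5-methylheptane.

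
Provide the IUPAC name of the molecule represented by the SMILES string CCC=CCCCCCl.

8-chlorooct-3-ene

Counting along the main chain through the multiple bond gives 8 carbons: the parent is octane.
There is one C=C double bond, indicated by the ending -ene.
The numbering direction is chosen so that numbering from this end puts the double bond at C-3 rather than C-5.
This places the double bond between C-3 and C-4; a chloro group at C-8.
Assembling the pieces gives 8-chlorooct-3-ene.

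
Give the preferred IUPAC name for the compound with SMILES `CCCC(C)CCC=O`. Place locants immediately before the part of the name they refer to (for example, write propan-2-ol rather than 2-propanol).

4-methylheptanal

Counting along the main chain through the –CHO group gives 7 carbons: the parent is heptane.
The highest-priority functional group is an aldehyde (terminal –CHO), so the name ends in -al.
Choose the numbering such that the aldehyde carbon is C-1 by definition.
This places a methyl group at C-4.
Putting it together: 4-methylheptanal.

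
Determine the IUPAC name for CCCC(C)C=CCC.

5-methyloct-3-ene

Counting along the main chain through the multiple bond gives 8 carbons: the parent is octane.
A C=C double bond in the chain gives the infix -ene-.
Number the chain so that numbering from this end puts the double bond at C-3 rather than C-5.
With this numbering: the double bond between C-3 and C-4; a methyl group at C-5.
Assembling the pieces gives 5-methyloct-3-ene.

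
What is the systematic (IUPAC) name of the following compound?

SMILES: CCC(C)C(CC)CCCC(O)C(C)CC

The longest carbon chain that includes the –OH group has 11 carbons, so the parent hydride is undecane.
The principal characteristic group is an alcohol (–OH), named with the suffix -ol.
Choose the numbering such that numbering from this end puts the hydroxyl group at C-4 rather than C-8.
With this numbering: the hydroxyl at C-4; an ethyl group at C-8; methyl groups at C-3 and C-9.
The substituents are ordered alphabetically, ignoring any di-/tri- multipliers.
Assembling the pieces gives 8-ethyl-3,9-dimethylundecan-4-ol.

8-ethyl-3,9-dimethylundecan-4-ol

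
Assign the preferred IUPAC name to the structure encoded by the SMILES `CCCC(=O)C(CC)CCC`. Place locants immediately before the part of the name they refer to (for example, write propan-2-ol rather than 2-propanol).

5-ethyloctan-4-one

The longest chain bearing the carbonyl is 8 carbons long (octane).
A ketone (C=O on an internal carbon) is the principal characteristic group, giving the suffix -one.
The numbering direction is chosen so that numbering from this end puts the carbonyl group at C-4 rather than C-5.
This places the carbonyl at C-4; an ethyl group at C-5.
Putting it together: 5-ethyloctan-4-one.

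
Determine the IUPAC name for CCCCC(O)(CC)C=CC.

4-ethyloct-2-en-4-ol

The longest chain bearing the –OH group and the multiple bond is 8 carbons long (octane).
The principal characteristic group is an alcohol (–OH), named with the suffix -ol.
A C=C double bond in the chain gives the infix -ene-.
The numbering direction is chosen so that numbering from this end puts the hydroxyl group at C-4 rather than C-5.
That gives the hydroxyl at C-4; the double bond between C-2 and C-3; an ethyl group at C-4.
Putting it together: 4-ethyloct-2-en-4-ol.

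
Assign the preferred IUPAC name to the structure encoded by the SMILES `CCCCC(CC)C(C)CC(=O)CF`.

The longest carbon chain that includes the carbonyl has 9 carbons, so the parent hydride is nonane.
A ketone (C=O on an internal carbon) is the principal characteristic group, giving the suffix -one.
The numbering direction is chosen so that numbering from this end puts the carbonyl group at C-2 rather than C-8.
This places the carbonyl at C-2; an ethyl group at C-5; a fluoro group at C-1; a methyl group at C-4.
Prefixes are listed alphabetically: ethyl, fluoro, methyl.
The name is 5-ethyl-1-fluoro-4-methylnonan-2-one.

5-ethyl-1-fluoro-4-methylnonan-2-one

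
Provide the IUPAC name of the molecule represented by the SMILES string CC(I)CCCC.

2-iodohexane

The longest carbon chain is 6 atoms: the parent is hexane.
Choose the numbering such that the substituent locant set {2} is lower than {5} at the first point of difference.
This places an iodo group at C-2.
The name is 2-iodohexane.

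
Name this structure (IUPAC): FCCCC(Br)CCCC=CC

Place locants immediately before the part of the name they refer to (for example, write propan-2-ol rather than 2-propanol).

The longest carbon chain that includes the multiple bond has 10 carbons, so the parent hydride is decane.
There is one C=C double bond, indicated by the ending -ene.
Number the chain so that numbering from this end puts the double bond at C-2 rather than C-8.
With this numbering: the double bond between C-2 and C-3; a bromo group at C-7; a fluoro group at C-10.
Substituent prefixes are cited in alphabetical order (multiplying prefixes like di-/tri- are ignored for ordering).
Putting it together: 7-bromo-10-fluorodec-2-ene.

7-bromo-10-fluorodec-2-ene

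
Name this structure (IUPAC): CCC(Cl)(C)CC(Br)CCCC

5-bromo-3-chloro-3-methylnonane

The parent chain contains 9 carbons (nonane).
Number the chain so that the substituent locant set {3,3,5} is lower than {5,7,7} at the first point of difference.
That gives a bromo group at C-5; a chloro group at C-3; a methyl group at C-3.
The substituents are ordered alphabetically, ignoring any di-/tri- multipliers.
Putting it together: 5-bromo-3-chloro-3-methylnonane.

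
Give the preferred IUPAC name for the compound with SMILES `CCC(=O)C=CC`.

hex-4-en-3-one

Counting along the main chain through the carbonyl and the multiple bond gives 6 carbons: the parent is hexane.
A ketone (C=O on an internal carbon) is the principal characteristic group, giving the suffix -one.
The chain contains a C=C double bond, so the unsaturation ending is -ene.
The numbering direction is chosen so that numbering from this end puts the carbonyl group at C-3 rather than C-4.
This places the carbonyl at C-3; the double bond between C-4 and C-5.
Putting it together: hex-4-en-3-one.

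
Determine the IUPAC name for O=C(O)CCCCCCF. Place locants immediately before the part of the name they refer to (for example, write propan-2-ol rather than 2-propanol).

The longest chain bearing the –COOH group is 7 carbons long (heptane).
A carboxylic acid (terminal –COOH) is the principal characteristic group, giving the suffix -oic acid.
The numbering direction is chosen so that the carboxylic acid carbon is C-1 by definition.
That gives a fluoro group at C-7.
Assembling the pieces gives 7-fluoroheptanoic acid.

7-fluoroheptanoic acid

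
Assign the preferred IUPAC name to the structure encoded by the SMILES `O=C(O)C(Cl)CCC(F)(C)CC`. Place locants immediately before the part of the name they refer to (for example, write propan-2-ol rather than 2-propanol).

2-chloro-5-fluoro-5-methylheptanoic acid

The longest chain bearing the –COOH group is 7 carbons long (heptane).
A carboxylic acid (terminal –COOH) is the principal characteristic group, giving the suffix -oic acid.
Choose the numbering such that the carboxylic acid carbon is C-1 by definition.
This places a chloro group at C-2; a fluoro group at C-5; a methyl group at C-5.
Prefixes are listed alphabetically: chloro, fluoro, methyl.
Putting it together: 2-chloro-5-fluoro-5-methylheptanoic acid.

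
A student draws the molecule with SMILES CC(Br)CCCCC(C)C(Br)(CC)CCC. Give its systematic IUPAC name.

2,8-dibromo-8-ethyl-7-methylundecane

The longest continuous carbon chain has 11 atoms, so the parent hydride is undecane.
The numbering direction is chosen so that the substituent locant set {2,7,8,8} is lower than {4,4,5,10} at the first point of difference.
This places bromo groups at C-2 and C-8; an ethyl group at C-8; a methyl group at C-7.
Substituent prefixes are cited in alphabetical order (multiplying prefixes like di-/tri- are ignored for ordering).
Putting it together: 2,8-dibromo-8-ethyl-7-methylundecane.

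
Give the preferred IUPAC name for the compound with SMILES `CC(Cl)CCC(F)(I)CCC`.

2-chloro-5-fluoro-5-iodooctane

The longest continuous carbon chain has 8 atoms, so the parent hydride is octane.
Choose the numbering such that the substituent locant set {2,5,5} is lower than {4,4,7} at the first point of difference.
That gives a chloro group at C-2; a fluoro group at C-5; an iodo group at C-5.
The substituents are ordered alphabetically, ignoring any di-/tri- multipliers.
Assembling the pieces gives 2-chloro-5-fluoro-5-iodooctane.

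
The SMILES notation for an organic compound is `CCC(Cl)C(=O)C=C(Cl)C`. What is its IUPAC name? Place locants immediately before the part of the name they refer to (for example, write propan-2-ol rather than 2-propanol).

Counting along the main chain through the carbonyl and the multiple bond gives 7 carbons: the parent is heptane.
A ketone (C=O on an internal carbon) is the principal characteristic group, giving the suffix -one.
The chain contains a C=C double bond, so the unsaturation ending is -ene.
Choose the numbering such that numbering from this end puts the double bond at C-2 rather than C-5.
With this numbering: the carbonyl at C-4; the double bond between C-2 and C-3; chloro groups at C-2 and C-5.
Assembling the pieces gives 2,5-dichlorohept-2-en-4-one.

2,5-dichlorohept-2-en-4-one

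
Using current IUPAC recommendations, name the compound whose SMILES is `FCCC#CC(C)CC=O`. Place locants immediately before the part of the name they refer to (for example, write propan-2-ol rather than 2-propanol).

The longest carbon chain that includes the –CHO group and the multiple bond has 7 carbons, so the parent hydride is heptane.
An aldehyde (terminal –CHO) is the principal characteristic group, giving the suffix -al.
A C≡C triple bond in the chain gives the infix -yne-.
Number the chain so that the aldehyde carbon is C-1 by definition.
That gives the triple bond between C-4 and C-5; a fluoro group at C-7; a methyl group at C-3.
The substituents are ordered alphabetically, ignoring any di-/tri- multipliers.
Putting it together: 7-fluoro-3-methylhept-4-ynal.

7-fluoro-3-methylhept-4-ynal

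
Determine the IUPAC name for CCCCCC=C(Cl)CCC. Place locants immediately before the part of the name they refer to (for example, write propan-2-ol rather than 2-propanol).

The longest chain bearing the multiple bond is 10 carbons long (decane).
There is one C=C double bond, indicated by the ending -ene.
The numbering direction is chosen so that numbering from this end puts the double bond at C-4 rather than C-6.
This places the double bond between C-4 and C-5; a chloro group at C-4.
Putting it together: 4-chlorodec-4-ene.

4-chlorodec-4-ene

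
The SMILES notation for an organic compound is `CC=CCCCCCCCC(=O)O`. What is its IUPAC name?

undec-9-enoic acid

The longest carbon chain that includes the –COOH group and the multiple bond has 11 carbons, so the parent hydride is undecane.
A carboxylic acid (terminal –COOH) is the principal characteristic group, giving the suffix -oic acid.
There is one C=C double bond, indicated by the ending -ene.
The numbering direction is chosen so that the carboxylic acid carbon is C-1 by definition.
That gives the double bond between C-9 and C-10.
Putting it together: undec-9-enoic acid.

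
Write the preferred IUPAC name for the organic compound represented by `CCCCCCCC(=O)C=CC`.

undec-2-en-4-one

Counting along the main chain through the carbonyl and the multiple bond gives 11 carbons: the parent is undecane.
A ketone (C=O on an internal carbon) is the principal characteristic group, giving the suffix -one.
A C=C double bond in the chain gives the infix -ene-.
The numbering direction is chosen so that numbering from this end puts the carbonyl group at C-4 rather than C-8.
With this numbering: the carbonyl at C-4; the double bond between C-2 and C-3.
Putting it together: undec-2-en-4-one.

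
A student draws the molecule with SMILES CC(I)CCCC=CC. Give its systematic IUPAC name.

7-iodooct-2-ene

The longest carbon chain that includes the multiple bond has 8 carbons, so the parent hydride is octane.
There is one C=C double bond, indicated by the ending -ene.
Number the chain so that numbering from this end puts the double bond at C-2 rather than C-6.
With this numbering: the double bond between C-2 and C-3; an iodo group at C-7.
Assembling the pieces gives 7-iodooct-2-ene.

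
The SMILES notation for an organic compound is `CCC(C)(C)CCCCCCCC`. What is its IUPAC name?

3,3-dimethylundecane

The longest carbon chain is 11 atoms: the parent is undecane.
The numbering direction is chosen so that the substituent locant set {3,3} is lower than {9,9} at the first point of difference.
That gives two methyl groups at C-3.
Assembling the pieces gives 3,3-dimethylundecane.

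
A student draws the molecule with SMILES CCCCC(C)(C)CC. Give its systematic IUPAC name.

3,3-dimethylheptane

The longest continuous carbon chain has 7 atoms, so the parent hydride is heptane.
The numbering direction is chosen so that the substituent locant set {3,3} is lower than {5,5} at the first point of difference.
That gives two methyl groups at C-3.
Assembling the pieces gives 3,3-dimethylheptane.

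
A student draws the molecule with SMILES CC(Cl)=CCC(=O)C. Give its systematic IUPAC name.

5-chlorohex-4-en-2-one

The longest chain bearing the carbonyl and the multiple bond is 6 carbons long (hexane).
The principal characteristic group is a ketone (C=O on an internal carbon), named with the suffix -one.
There is one C=C double bond, indicated by the ending -ene.
Choose the numbering such that numbering from this end puts the carbonyl group at C-2 rather than C-5.
That gives the carbonyl at C-2; the double bond between C-4 and C-5; a chloro group at C-5.
The name is 5-chlorohex-4-en-2-one.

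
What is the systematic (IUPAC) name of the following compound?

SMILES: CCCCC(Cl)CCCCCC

The longest carbon chain is 11 atoms: the parent is undecane.
The numbering direction is chosen so that the substituent locant set {5} is lower than {7} at the first point of difference.
With this numbering: a chloro group at C-5.
Assembling the pieces gives 5-chloroundecane.

5-chloroundecane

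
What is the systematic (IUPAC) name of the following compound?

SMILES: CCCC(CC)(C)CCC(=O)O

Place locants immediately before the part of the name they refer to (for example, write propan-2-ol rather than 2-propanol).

Counting along the main chain through the –COOH group gives 7 carbons: the parent is heptane.
The principal characteristic group is a carboxylic acid (terminal –COOH), named with the suffix -oic acid.
Choose the numbering such that the carboxylic acid carbon is C-1 by definition.
This places an ethyl group at C-4; a methyl group at C-4.
Substituent prefixes are cited in alphabetical order (multiplying prefixes like di-/tri- are ignored for ordering).
Assembling the pieces gives 4-ethyl-4-methylheptanoic acid.

4-ethyl-4-methylheptanoic acid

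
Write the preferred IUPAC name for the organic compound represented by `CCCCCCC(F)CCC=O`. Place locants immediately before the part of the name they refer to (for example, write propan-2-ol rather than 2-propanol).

Counting along the main chain through the –CHO group gives 10 carbons: the parent is decane.
The principal characteristic group is an aldehyde (terminal –CHO), named with the suffix -al.
Choose the numbering such that the aldehyde carbon is C-1 by definition.
That gives a fluoro group at C-4.
The name is 4-fluorodecanal.

4-fluorodecanal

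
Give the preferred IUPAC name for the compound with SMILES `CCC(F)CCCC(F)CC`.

The longest carbon chain is 9 atoms: the parent is nonane.
The molecule is symmetric, so either numbering direction gives the same locants.
With this numbering: fluoro groups at C-3 and C-7.
Assembling the pieces gives 3,7-difluorononane.

3,7-difluorononane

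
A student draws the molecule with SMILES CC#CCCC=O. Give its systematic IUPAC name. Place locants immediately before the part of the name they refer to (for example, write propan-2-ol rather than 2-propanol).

Counting along the main chain through the –CHO group and the multiple bond gives 6 carbons: the parent is hexane.
The principal characteristic group is an aldehyde (terminal –CHO), named with the suffix -al.
A C≡C triple bond in the chain gives the infix -yne-.
Choose the numbering such that the aldehyde carbon is C-1 by definition.
This places the triple bond between C-4 and C-5.
Assembling the pieces gives hex-4-ynal.

hex-4-ynal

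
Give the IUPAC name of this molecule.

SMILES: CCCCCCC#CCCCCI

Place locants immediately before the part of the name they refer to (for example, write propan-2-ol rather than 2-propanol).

The longest chain bearing the multiple bond is 12 carbons long (dodecane).
There is one C≡C triple bond, indicated by the ending -yne.
Number the chain so that numbering from this end puts the triple bond at C-5 rather than C-7.
That gives the triple bond between C-5 and C-6; an iodo group at C-1.
Assembling the pieces gives 1-iodododec-5-yne.

1-iodododec-5-yne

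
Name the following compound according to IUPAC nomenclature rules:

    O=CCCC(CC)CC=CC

The longest carbon chain that includes the –CHO group and the multiple bond has 8 carbons, so the parent hydride is octane.
An aldehyde (terminal –CHO) is the principal characteristic group, giving the suffix -al.
The chain contains a C=C double bond, so the unsaturation ending is -ene.
Choose the numbering such that the aldehyde carbon is C-1 by definition.
That gives the double bond between C-6 and C-7; an ethyl group at C-4.
Putting it together: 4-ethyloct-6-enal.

4-ethyloct-6-enal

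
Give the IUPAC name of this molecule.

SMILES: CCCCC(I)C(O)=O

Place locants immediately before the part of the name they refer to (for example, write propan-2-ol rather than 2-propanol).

The longest chain bearing the –COOH group is 6 carbons long (hexane).
A carboxylic acid (terminal –COOH) is the principal characteristic group, giving the suffix -oic acid.
Number the chain so that the carboxylic acid carbon is C-1 by definition.
With this numbering: an iodo group at C-2.
Assembling the pieces gives 2-iodohexanoic acid.

2-iodohexanoic acid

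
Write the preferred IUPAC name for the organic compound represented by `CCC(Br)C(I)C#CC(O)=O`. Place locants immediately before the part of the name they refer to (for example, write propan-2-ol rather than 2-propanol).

5-bromo-4-iodohept-2-ynoic acid

Counting along the main chain through the –COOH group and the multiple bond gives 7 carbons: the parent is heptane.
The principal characteristic group is a carboxylic acid (terminal –COOH), named with the suffix -oic acid.
There is one C≡C triple bond, indicated by the ending -yne.
Choose the numbering such that the carboxylic acid carbon is C-1 by definition.
This places the triple bond between C-2 and C-3; a bromo group at C-5; an iodo group at C-4.
Substituent prefixes are cited in alphabetical order (multiplying prefixes like di-/tri- are ignored for ordering).
The name is 5-bromo-4-iodohept-2-ynoic acid.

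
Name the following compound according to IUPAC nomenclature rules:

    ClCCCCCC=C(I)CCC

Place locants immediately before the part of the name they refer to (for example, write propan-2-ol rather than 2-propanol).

The longest carbon chain that includes the multiple bond has 10 carbons, so the parent hydride is decane.
There is one C=C double bond, indicated by the ending -ene.
Number the chain so that numbering from this end puts the double bond at C-4 rather than C-6.
That gives the double bond between C-4 and C-5; a chloro group at C-10; an iodo group at C-4.
The substituents are ordered alphabetically, ignoring any di-/tri- multipliers.
Assembling the pieces gives 10-chloro-4-iododec-4-ene.

10-chloro-4-iododec-4-ene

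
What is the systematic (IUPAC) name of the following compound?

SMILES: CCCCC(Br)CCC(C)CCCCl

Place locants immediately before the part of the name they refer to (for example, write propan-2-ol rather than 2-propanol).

7-bromo-1-chloro-4-methylundecane

The longest carbon chain is 11 atoms: the parent is undecane.
Number the chain so that the substituent locant set {1,4,7} is lower than {5,8,11} at the first point of difference.
This places a bromo group at C-7; a chloro group at C-1; a methyl group at C-4.
Substituent prefixes are cited in alphabetical order (multiplying prefixes like di-/tri- are ignored for ordering).
Putting it together: 7-bromo-1-chloro-4-methylundecane.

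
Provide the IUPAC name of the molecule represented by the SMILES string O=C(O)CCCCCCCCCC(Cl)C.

11-chlorododecanoic acid

The longest carbon chain that includes the –COOH group has 12 carbons, so the parent hydride is dodecane.
A carboxylic acid (terminal –COOH) is the principal characteristic group, giving the suffix -oic acid.
Choose the numbering such that the carboxylic acid carbon is C-1 by definition.
With this numbering: a chloro group at C-11.
The name is 11-chlorododecanoic acid.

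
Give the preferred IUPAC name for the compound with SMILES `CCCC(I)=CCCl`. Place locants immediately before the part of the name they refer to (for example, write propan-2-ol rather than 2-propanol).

1-chloro-3-iodohex-2-ene

The longest carbon chain that includes the multiple bond has 6 carbons, so the parent hydride is hexane.
A C=C double bond in the chain gives the infix -ene-.
Choose the numbering such that numbering from this end puts the double bond at C-2 rather than C-4.
That gives the double bond between C-2 and C-3; a chloro group at C-1; an iodo group at C-3.
Prefixes are listed alphabetically: chloro, iodo.
The name is 1-chloro-3-iodohex-2-ene.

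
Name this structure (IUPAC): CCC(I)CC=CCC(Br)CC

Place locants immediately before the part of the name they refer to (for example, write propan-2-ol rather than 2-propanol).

Counting along the main chain through the multiple bond gives 10 carbons: the parent is decane.
The chain contains a C=C double bond, so the unsaturation ending is -ene.
Number the chain so that the locant sets are identical either way, so the alphabetically earlier bromo substituent takes the lower locant (3 rather than 8).
With this numbering: the double bond between C-5 and C-6; a bromo group at C-3; an iodo group at C-8.
The substituents are ordered alphabetically, ignoring any di-/tri- multipliers.
Putting it together: 3-bromo-8-iododec-5-ene.

3-bromo-8-iododec-5-ene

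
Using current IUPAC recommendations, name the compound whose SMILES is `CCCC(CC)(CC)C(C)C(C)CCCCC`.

4,4-diethyl-5,6-dimethylundecane

The longest continuous carbon chain has 11 atoms, so the parent hydride is undecane.
The numbering direction is chosen so that the substituent locant set {4,4,5,6} is lower than {6,7,8,8} at the first point of difference.
This places two ethyl groups at C-4; methyl groups at C-5 and C-6.
Prefixes are listed alphabetically: ethyl, methyl.
The name is 4,4-diethyl-5,6-dimethylundecane.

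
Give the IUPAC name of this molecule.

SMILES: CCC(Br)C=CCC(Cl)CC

Counting along the main chain through the multiple bond gives 9 carbons: the parent is nonane.
A C=C double bond in the chain gives the infix -ene-.
Choose the numbering such that numbering from this end puts the double bond at C-4 rather than C-5.
With this numbering: the double bond between C-4 and C-5; a bromo group at C-3; a chloro group at C-7.
Substituent prefixes are cited in alphabetical order (multiplying prefixes like di-/tri- are ignored for ordering).
Putting it together: 3-bromo-7-chloronon-4-ene.

3-bromo-7-chloronon-4-ene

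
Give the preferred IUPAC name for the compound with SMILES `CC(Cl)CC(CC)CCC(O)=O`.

6-chloro-4-ethylheptanoic acid

Counting along the main chain through the –COOH group gives 7 carbons: the parent is heptane.
The highest-priority functional group is a carboxylic acid (terminal –COOH), so the name ends in -oic acid.
The numbering direction is chosen so that the carboxylic acid carbon is C-1 by definition.
This places a chloro group at C-6; an ethyl group at C-4.
Prefixes are listed alphabetically: chloro, ethyl.
The name is 6-chloro-4-ethylheptanoic acid.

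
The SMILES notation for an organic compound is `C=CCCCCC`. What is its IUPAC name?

hept-1-ene

Counting along the main chain through the multiple bond gives 7 carbons: the parent is heptane.
The chain contains a C=C double bond, so the unsaturation ending is -ene.
Choose the numbering such that numbering from this end puts the double bond at C-1 rather than C-6.
That gives the double bond between C-1 and C-2.
Putting it together: hept-1-ene.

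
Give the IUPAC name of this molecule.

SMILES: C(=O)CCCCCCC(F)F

8,8-difluorooctanal

Counting along the main chain through the –CHO group gives 8 carbons: the parent is octane.
An aldehyde (terminal –CHO) is the principal characteristic group, giving the suffix -al.
The numbering direction is chosen so that the aldehyde carbon is C-1 by definition.
With this numbering: two fluoro groups at C-8.
Assembling the pieces gives 8,8-difluorooctanal.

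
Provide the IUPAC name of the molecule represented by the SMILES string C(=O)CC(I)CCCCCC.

3-iodononanal

The longest carbon chain that includes the –CHO group has 9 carbons, so the parent hydride is nonane.
An aldehyde (terminal –CHO) is the principal characteristic group, giving the suffix -al.
Choose the numbering such that the aldehyde carbon is C-1 by definition.
That gives an iodo group at C-3.
Assembling the pieces gives 3-iodononanal.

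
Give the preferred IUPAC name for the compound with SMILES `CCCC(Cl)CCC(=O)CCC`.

The longest carbon chain that includes the carbonyl has 10 carbons, so the parent hydride is decane.
The highest-priority functional group is a ketone (C=O on an internal carbon), so the name ends in -one.
Number the chain so that numbering from this end puts the carbonyl group at C-4 rather than C-7.
This places the carbonyl at C-4; a chloro group at C-7.
Assembling the pieces gives 7-chlorodecan-4-one.

7-chlorodecan-4-one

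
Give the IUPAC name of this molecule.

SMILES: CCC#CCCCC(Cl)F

The longest carbon chain that includes the multiple bond has 8 carbons, so the parent hydride is octane.
There is one C≡C triple bond, indicated by the ending -yne.
The numbering direction is chosen so that numbering from this end puts the triple bond at C-3 rather than C-5.
This places the triple bond between C-3 and C-4; a chloro group at C-8; a fluoro group at C-8.
The substituents are ordered alphabetically, ignoring any di-/tri- multipliers.
Assembling the pieces gives 8-chloro-8-fluorooct-3-yne.

8-chloro-8-fluorooct-3-yne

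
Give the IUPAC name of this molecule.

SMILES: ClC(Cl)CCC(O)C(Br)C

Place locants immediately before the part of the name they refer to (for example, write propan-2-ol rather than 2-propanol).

2-bromo-6,6-dichlorohexan-3-ol

The longest chain bearing the –OH group is 6 carbons long (hexane).
An alcohol (–OH) is the principal characteristic group, giving the suffix -ol.
Number the chain so that numbering from this end puts the hydroxyl group at C-3 rather than C-4.
That gives the hydroxyl at C-3; a bromo group at C-2; two chloro groups at C-6.
Prefixes are listed alphabetically: bromo, chloro.
Putting it together: 2-bromo-6,6-dichlorohexan-3-ol.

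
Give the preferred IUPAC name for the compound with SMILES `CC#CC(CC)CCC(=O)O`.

4-ethylhept-5-ynoic acid

Counting along the main chain through the –COOH group and the multiple bond gives 7 carbons: the parent is heptane.
A carboxylic acid (terminal –COOH) is the principal characteristic group, giving the suffix -oic acid.
There is one C≡C triple bond, indicated by the ending -yne.
Number the chain so that the carboxylic acid carbon is C-1 by definition.
With this numbering: the triple bond between C-5 and C-6; an ethyl group at C-4.
Assembling the pieces gives 4-ethylhept-5-ynoic acid.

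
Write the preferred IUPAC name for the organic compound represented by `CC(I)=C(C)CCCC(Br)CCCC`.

7-bromo-2-iodo-3-methylundec-2-ene

The longest carbon chain that includes the multiple bond has 11 carbons, so the parent hydride is undecane.
The chain contains a C=C double bond, so the unsaturation ending is -ene.
The numbering direction is chosen so that numbering from this end puts the double bond at C-2 rather than C-9.
This places the double bond between C-2 and C-3; a bromo group at C-7; an iodo group at C-2; a methyl group at C-3.
Substituent prefixes are cited in alphabetical order (multiplying prefixes like di-/tri- are ignored for ordering).
The name is 7-bromo-2-iodo-3-methylundec-2-ene.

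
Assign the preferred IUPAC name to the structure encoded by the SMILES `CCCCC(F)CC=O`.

3-fluoroheptanal

The longest carbon chain that includes the –CHO group has 7 carbons, so the parent hydride is heptane.
The highest-priority functional group is an aldehyde (terminal –CHO), so the name ends in -al.
The numbering direction is chosen so that the aldehyde carbon is C-1 by definition.
With this numbering: a fluoro group at C-3.
The name is 3-fluoroheptanal.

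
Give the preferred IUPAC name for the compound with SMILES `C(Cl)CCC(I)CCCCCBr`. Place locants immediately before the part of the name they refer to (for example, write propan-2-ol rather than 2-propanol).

9-bromo-1-chloro-4-iodononane

The longest carbon chain is 9 atoms: the parent is nonane.
Choose the numbering such that the substituent locant set {1,4,9} is lower than {1,6,9} at the first point of difference.
That gives a bromo group at C-9; a chloro group at C-1; an iodo group at C-4.
Substituent prefixes are cited in alphabetical order (multiplying prefixes like di-/tri- are ignored for ordering).
Putting it together: 9-bromo-1-chloro-4-iodononane.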